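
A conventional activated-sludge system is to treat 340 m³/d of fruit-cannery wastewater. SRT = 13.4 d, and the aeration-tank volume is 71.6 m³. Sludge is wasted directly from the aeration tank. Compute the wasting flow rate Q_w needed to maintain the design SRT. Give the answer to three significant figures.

Wasting from the aeration tank: Q_w = V / θ_c = 71.60 / 13.4 = 5.343 m³/d.

Q_w ≈ 5.34 m³/d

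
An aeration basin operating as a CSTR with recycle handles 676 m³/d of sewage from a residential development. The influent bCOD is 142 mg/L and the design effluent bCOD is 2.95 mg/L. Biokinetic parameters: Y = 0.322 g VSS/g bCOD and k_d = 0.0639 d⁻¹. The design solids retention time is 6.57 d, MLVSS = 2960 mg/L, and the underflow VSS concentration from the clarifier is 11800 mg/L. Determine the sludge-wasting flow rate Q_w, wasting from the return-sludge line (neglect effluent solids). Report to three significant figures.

Q_w ≈ 1.81 m³/d

Rearranging the biomass balance for a CMAS with decay, V = Y·Q·ΔS·θ_c / [X·(1+k_d θ_c)] = 0.322 × 676 × (142 − 2.95) × 6.57 / [2960 × (1 + 0.0639 × 6.57)] = 1.99×10^5 / 4203 = 47.32 m³.
Q_w = (V·X)/(θ_c X_r) = 47.32 × 2960 / (6.57 × 11800) = 1.807 m³/d.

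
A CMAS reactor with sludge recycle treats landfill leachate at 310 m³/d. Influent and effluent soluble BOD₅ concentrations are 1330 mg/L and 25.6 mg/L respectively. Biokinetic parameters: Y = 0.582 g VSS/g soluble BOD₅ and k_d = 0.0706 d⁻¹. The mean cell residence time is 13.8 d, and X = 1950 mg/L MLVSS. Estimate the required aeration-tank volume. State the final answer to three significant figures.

V ≈ 844 m³

Rearranging the biomass balance for a CMAS with decay, V = Y·Q·ΔS·θ_c / [X·(1+k_d θ_c)] = 0.582 × 310 × (1330 − 25.6) × 13.8 / [1950 × (1 + 0.0706 × 13.8)] = 3.25×10^6 / 3850 = 843.6 m³.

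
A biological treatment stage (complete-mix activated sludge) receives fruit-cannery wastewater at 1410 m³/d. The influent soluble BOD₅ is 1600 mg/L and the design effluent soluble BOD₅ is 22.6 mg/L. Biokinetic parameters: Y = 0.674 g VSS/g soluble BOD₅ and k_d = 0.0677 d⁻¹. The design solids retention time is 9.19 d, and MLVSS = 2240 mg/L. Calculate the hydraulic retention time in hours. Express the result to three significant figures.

From the SRT design equation V = Y Q (S₀−S) θ_c / [X (1 + k_d θ_c)] = 0.674 × 1410 × (1600 − 22.6) × 9.19 / [2240 × (1 + 0.0677 × 9.19)] = 1.38×10^7 / 3634 = 3791 m³.
τ = V/Q = 3791/1410 = 2.689 d, or 64.53 h.

τ ≈ 64.5 h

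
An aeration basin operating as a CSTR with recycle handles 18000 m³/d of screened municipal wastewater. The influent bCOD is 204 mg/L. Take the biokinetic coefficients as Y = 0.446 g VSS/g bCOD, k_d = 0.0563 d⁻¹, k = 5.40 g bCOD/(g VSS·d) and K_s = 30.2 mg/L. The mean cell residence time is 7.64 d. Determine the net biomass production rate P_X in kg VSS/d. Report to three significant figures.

P_X ≈ 1130 kg VSS/d

For a completely mixed reactor with recycle the Lawrence–McCarty relation gives S = K_s·(1 + k_d·θ_c) / [θ_c·(Y·k − k_d) − 1] = 30.2 × (1 + 0.0563 × 7.64) / [7.64 × (0.446 × 5.40 − 0.0563) − 1] = 43.19 / 16.97 = 2.545 mg/L.
Correct the yield for decay: Y_obs = Y/(1 + k_d θ_c) = 0.446 / (1 + 0.0563 × 7.64) = 0.446 / 1.430 = 0.3119.
Q·(S₀ − S) = 18000 × (204 − 2.55) × 10⁻³ = 3626 kg/d removed.
Net biomass production P_X = Y_obs × Q·(S₀ − S) = 0.3119 × 3626 = 1131 kg VSS/d.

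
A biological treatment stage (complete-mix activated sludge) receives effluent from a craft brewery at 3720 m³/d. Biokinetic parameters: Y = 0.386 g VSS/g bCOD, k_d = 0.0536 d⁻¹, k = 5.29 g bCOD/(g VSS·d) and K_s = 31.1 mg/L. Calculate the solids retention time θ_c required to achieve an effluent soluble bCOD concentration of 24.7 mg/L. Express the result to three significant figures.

θ_c ≈ 1.18 d

From 1/θ_c = Y·k·S/(K_s + S) − k_d: Y·k·S/(K_s+S) = 0.386 × 5.29 × 24.7 / (31.1 + 24.7) = 0.9039 d⁻¹.
θ_c = 1/(μ − k_d) = 1/(0.9039 − 0.0536) = 1/0.8503 = 1.176 d.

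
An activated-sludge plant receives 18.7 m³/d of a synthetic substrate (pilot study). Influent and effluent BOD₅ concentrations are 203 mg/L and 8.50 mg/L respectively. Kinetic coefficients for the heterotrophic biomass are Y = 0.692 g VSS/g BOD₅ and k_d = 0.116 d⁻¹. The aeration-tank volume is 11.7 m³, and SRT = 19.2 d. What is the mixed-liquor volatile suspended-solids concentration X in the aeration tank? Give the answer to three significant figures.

X ≈ 1280 mg/L

From V·X·(1 + k_d·θ_c) = Y·Q·(S₀ − S)·θ_c: X = 0.692 × 18.7 × (203 − 8.50) × 19.2 / [11.7 × (1 + 0.116 × 19.2)] = 1280 mg/L.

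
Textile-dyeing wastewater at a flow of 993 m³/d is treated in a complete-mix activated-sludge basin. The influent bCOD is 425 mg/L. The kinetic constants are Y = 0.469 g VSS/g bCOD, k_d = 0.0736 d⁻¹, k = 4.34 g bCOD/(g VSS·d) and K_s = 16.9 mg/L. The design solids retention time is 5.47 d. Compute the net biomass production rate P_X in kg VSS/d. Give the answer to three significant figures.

Effluent substrate depends only on kinetics and SRT: S = K_s(1 + k_d θ_c) / [θ_c(Yk − k_d) − 1] = 16.9 × (1 + 0.0736 × 5.47) / [5.47 × (0.469 × 4.34 − 0.0736) − 1] = 23.70 / 9.731 = 2.436 mg/L.
The observed yield is Y_obs = Y/(1 + k_d·θ_c) = 0.469 / (1 + 0.0736 × 5.47) = 0.469 / 1.403 = 0.3344 g VSS per g bCOD removed.
Mass of bCOD removed per day: Q(S₀ − S) = 993 × 422.6 g/m³ = 419.6 kg/d.
P_X = Y_obs · Q(S₀ − S) = 0.3344 × 419.6 = 140.3 kg VSS/d.

P_X ≈ 140 kg VSS/d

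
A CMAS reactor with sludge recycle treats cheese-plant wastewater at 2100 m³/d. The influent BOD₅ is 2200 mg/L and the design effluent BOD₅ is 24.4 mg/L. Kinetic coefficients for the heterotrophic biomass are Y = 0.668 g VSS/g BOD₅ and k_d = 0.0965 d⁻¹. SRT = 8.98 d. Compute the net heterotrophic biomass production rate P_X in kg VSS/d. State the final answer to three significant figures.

P_X ≈ 1640 kg VSS/d

The observed yield is Y_obs = Y/(1 + k_d·θ_c) = 0.668 / (1 + 0.0965 × 8.98) = 0.668 / 1.867 = 0.3579 g VSS per g BOD₅ removed.
Substrate removed = Q·(S₀ − S) = 2100 m³/d × (2200 − 24.4) g/m³ = 4.57×10^6 g/d = 4569 kg/d.
P_X = Y_obs · Q(S₀ − S) = 0.3579 × 4569 = 1635 kg VSS/d.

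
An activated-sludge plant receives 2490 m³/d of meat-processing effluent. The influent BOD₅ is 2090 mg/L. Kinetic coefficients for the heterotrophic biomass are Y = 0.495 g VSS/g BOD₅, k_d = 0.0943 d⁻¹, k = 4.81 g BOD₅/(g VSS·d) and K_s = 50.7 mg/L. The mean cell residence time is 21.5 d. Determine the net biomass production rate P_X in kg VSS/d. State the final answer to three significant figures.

From the Monod/SRT balance for a CMAS, S = K_s·(1+k_d θ_c)/[θ_c·(Y k − k_d) − 1] = 50.7 × (1 + 0.0943 × 21.5) / [21.5 × (0.495 × 4.81 − 0.0943) − 1] = 153.5 / 48.16 = 3.187 mg/L.
Observed yield with endogenous decay: Y_obs = Y / (1 + k_d·θ_c) = 0.495 / (1 + 0.0943 × 21.5) = 0.495 / 3.027 = 0.1635 g VSS/g BOD₅.
Q·(S₀ − S) = 2490 × (2090 − 3.19) × 10⁻³ = 5196 kg/d removed.
Biomass produced: P_X = Y_obs·Q·ΔS = 0.1635 × 5196 ≈ 849.6 kg VSS/d.

P_X ≈ 850 kg VSS/d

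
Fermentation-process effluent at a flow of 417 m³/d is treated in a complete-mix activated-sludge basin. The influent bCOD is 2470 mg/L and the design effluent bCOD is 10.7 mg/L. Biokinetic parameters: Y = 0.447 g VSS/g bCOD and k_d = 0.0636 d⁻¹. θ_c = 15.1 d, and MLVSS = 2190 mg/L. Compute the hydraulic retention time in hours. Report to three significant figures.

Steady-state biomass mass balance: V·X·(1 + k_d·θ_c) = Y·Q·(S₀ − S)·θ_c, so V = 0.447 × 417 × (2470 − 10.7) × 15.1 / [2190 × (1 + 0.0636 × 15.1)] = 6.92×10^6 / 4293 = 1612 m³.
HRT = V/Q = 1612 m³ / 417 m³·d⁻¹ = 3.866 d × 24 = 92.80 h.

τ ≈ 92.8 h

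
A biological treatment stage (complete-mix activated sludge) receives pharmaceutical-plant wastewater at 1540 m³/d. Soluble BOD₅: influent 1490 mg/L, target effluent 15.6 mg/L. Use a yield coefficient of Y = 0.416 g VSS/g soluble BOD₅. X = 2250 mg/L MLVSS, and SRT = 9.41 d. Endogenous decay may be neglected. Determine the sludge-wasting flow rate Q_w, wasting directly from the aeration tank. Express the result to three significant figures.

Q_w ≈ 420 m³/d

V·X = Y·Q·ΔS·θ_c gives V = 0.416 × 1540 × (1490 − 15.6) × 9.41 / 2250 = 3950 m³.
For wasting at MLVSS concentration, Q_w = V/θ_c = 3950/9.41 = 419.8 m³/d.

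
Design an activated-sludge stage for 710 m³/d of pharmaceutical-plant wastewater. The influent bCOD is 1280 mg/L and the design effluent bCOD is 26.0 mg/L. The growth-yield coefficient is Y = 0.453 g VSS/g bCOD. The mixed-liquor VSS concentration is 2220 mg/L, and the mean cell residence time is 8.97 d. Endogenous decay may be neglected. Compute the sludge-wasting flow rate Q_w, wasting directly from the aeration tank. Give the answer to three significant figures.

Biomass mass balance (decay neglected): V·X = Y·Q·(S₀ − S)·θ_c, so V = 0.453 × 710 × (1280 − 26.0) × 8.97 / 2220 = 1630 m³.
For wasting at MLVSS concentration, Q_w = V/θ_c = 1630/8.97 = 181.7 m³/d.

Q_w ≈ 182 m³/d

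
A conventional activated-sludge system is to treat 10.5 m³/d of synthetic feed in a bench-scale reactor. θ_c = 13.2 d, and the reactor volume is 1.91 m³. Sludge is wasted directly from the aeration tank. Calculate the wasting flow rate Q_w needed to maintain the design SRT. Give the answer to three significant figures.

For wasting at MLVSS concentration, Q_w = V/θ_c = 1.910/13.2 = 0.1447 m³/d.

Q_w ≈ 0.145 m³/d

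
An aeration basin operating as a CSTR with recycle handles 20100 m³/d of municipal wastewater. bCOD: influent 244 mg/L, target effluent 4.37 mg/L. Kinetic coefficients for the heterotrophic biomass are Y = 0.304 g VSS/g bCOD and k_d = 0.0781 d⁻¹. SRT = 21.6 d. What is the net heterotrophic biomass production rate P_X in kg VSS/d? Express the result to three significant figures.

P_X ≈ 545 kg VSS/d

The observed yield is Y_obs = Y/(1 + k_d·θ_c) = 0.304 / (1 + 0.0781 × 21.6) = 0.304 / 2.687 = 0.1131 g VSS per g bCOD removed.
Mass of bCOD removed per day: Q(S₀ − S) = 20100 × 239.6 g/m³ = 4817 kg/d.
Biomass produced: P_X = Y_obs·Q·ΔS = 0.1131 × 4817 ≈ 544.9 kg VSS/d.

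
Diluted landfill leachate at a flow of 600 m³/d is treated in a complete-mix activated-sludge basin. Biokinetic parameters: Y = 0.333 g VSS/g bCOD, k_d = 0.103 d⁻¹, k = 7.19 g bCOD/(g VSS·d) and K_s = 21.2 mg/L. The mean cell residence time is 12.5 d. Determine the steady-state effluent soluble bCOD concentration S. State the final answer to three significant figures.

For a completely mixed reactor with recycle the Lawrence–McCarty relation gives S = K_s·(1 + k_d·θ_c) / [θ_c·(Y·k − k_d) − 1] = 21.2 × (1 + 0.103 × 12.5) / [12.5 × (0.333 × 7.19 − 0.103) − 1] = 48.49 / 27.64 = 1.754 mg/L.

S ≈ 1.75 mg/L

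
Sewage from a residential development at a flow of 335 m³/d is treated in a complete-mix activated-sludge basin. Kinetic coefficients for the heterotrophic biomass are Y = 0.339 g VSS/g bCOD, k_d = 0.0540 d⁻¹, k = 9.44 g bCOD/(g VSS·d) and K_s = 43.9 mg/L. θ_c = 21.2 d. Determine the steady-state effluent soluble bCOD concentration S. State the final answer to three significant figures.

S ≈ 1.43 mg/L

For a completely mixed reactor with recycle the Lawrence–McCarty relation gives S = K_s·(1 + k_d·θ_c) / [θ_c·(Y·k − k_d) − 1] = 43.9 × (1 + 0.0540 × 21.2) / [21.2 × (0.339 × 9.44 − 0.0540) − 1] = 94.16 / 65.70 = 1.433 mg/L.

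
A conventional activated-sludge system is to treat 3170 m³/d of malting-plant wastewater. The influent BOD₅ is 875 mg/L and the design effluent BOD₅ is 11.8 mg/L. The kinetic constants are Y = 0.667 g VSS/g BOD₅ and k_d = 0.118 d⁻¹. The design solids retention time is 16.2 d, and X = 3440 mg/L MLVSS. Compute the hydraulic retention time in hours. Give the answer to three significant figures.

Rearranging the biomass balance for a CMAS with decay, V = Y·Q·ΔS·θ_c / [X·(1+k_d θ_c)] = 0.667 × 3170 × (875 − 11.8) × 16.2 / [3440 × (1 + 0.118 × 16.2)] = 2.96×10^7 / 10016 = 2952 m³.
Hydraulic retention time τ = V/Q = 2952 / 3170 = 0.9312 d = 22.35 h.

τ ≈ 22.3 h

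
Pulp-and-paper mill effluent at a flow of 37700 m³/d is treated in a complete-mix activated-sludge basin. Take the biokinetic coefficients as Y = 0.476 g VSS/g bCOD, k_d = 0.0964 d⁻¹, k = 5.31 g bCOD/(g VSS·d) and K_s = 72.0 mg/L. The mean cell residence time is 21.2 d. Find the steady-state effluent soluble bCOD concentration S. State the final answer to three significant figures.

S ≈ 4.34 mg/L

Effluent substrate depends only on kinetics and SRT: S = K_s(1 + k_d θ_c) / [θ_c(Yk − k_d) − 1] = 72.0 × (1 + 0.0964 × 21.2) / [21.2 × (0.476 × 5.31 − 0.0964) − 1] = 219.1 / 50.54 = 4.336 mg/L.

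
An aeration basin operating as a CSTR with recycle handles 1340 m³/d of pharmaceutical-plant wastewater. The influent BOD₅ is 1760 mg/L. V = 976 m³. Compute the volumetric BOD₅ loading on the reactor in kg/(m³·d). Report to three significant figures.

L_v ≈ 2.42 kg BOD₅/(m³·d)

L_v = Q S₀ / V = 1340 × 1760 × 10⁻³ / 976.0 = 2.416 kg/(m³·d).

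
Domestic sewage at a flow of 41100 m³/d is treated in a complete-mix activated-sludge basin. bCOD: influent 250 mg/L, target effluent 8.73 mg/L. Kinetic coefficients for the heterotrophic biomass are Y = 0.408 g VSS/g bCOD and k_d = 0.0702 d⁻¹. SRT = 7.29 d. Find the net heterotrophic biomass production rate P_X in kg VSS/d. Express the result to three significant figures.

P_X ≈ 2680 kg VSS/d

The observed yield is Y_obs = Y/(1 + k_d·θ_c) = 0.408 / (1 + 0.0702 × 7.29) = 0.408 / 1.512 = 0.2699 g VSS per g bCOD removed.
Q·(S₀ − S) = 41100 × (250 − 8.73) × 10⁻³ = 9916 kg/d removed.
Net biomass production P_X = Y_obs × Q·(S₀ − S) = 0.2699 × 9916 = 2676 kg VSS/d.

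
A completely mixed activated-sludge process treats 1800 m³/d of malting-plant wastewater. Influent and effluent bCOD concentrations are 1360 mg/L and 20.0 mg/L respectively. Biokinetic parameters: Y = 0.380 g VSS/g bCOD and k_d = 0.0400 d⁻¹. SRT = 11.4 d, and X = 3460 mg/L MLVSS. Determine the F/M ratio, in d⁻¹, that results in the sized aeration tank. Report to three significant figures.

From the SRT design equation V = Y Q (S₀−S) θ_c / [X (1 + k_d θ_c)] = 0.380 × 1800 × (1360 − 20.0) × 11.4 / [3460 × (1 + 0.0400 × 11.4)] = 1.04×10^7 / 5038 = 2074 m³.
Food-to-microorganism ratio F/M = Q S₀ / (V X) = 1800 × 1360 / (2074 × 3460) = 0.3411 d⁻¹.

F/M ≈ 0.341 d⁻¹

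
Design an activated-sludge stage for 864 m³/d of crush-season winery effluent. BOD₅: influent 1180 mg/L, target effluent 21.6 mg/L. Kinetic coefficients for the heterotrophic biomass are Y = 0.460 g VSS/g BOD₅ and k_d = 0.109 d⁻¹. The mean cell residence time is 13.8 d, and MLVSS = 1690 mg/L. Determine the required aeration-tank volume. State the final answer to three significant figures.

V ≈ 1500 m³

Rearranging the biomass balance for a CMAS with decay, V = Y·Q·ΔS·θ_c / [X·(1+k_d θ_c)] = 0.460 × 864 × (1180 − 21.6) × 13.8 / [1690 × (1 + 0.109 × 13.8)] = 6.35×10^6 / 4232 = 1501 m³.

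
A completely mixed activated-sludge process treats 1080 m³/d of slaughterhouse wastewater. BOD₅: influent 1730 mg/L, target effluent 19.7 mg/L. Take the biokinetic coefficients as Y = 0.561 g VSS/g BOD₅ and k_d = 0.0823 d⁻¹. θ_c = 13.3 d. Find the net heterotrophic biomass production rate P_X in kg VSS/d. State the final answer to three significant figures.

P_X ≈ 495 kg VSS/d

The observed yield is Y_obs = Y/(1 + k_d·θ_c) = 0.561 / (1 + 0.0823 × 13.3) = 0.561 / 2.095 = 0.2678 g VSS per g BOD₅ removed.
ΔS = 1730 − 19.7 = 1710 mg/L, so the substrate removal rate is 1080 × 1710/1000 = 1847 kg BOD₅/d.
So the net sludge growth is P_X = 0.2678 × 1847 = 494.7 kg VSS/d.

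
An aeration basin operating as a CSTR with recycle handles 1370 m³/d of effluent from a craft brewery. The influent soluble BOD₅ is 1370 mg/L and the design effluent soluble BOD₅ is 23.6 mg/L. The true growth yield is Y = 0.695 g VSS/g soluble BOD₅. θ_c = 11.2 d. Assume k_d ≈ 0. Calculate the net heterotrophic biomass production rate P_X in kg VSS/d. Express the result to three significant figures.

P_X ≈ 1280 kg VSS/d

No decay correction is needed, so Y_obs = Y = 0.695.
Substrate removed = Q·(S₀ − S) = 1370 m³/d × (1370 − 23.6) g/m³ = 1.84×10^6 g/d = 1845 kg/d.
So the net sludge growth is P_X = 0.6950 × 1845 = 1282 kg VSS/d.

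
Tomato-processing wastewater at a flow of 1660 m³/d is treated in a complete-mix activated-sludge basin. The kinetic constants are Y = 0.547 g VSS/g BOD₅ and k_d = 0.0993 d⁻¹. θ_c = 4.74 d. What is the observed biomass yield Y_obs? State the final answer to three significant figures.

Correct the yield for decay: Y_obs = Y/(1 + k_d θ_c) = 0.547 / (1 + 0.0993 × 4.74) = 0.547 / 1.471 = 0.3719.

Y_obs ≈ 0.372 g VSS/g BOD₅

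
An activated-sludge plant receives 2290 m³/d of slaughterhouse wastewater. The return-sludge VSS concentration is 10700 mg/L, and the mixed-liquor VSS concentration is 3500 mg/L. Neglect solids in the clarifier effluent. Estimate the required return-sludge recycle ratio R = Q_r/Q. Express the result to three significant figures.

Mass balance around the secondary clarifier (neglecting effluent solids): R = X / (X_r − X) = 3500 / (10700 − 3500) = 0.4861.

R ≈ 0.486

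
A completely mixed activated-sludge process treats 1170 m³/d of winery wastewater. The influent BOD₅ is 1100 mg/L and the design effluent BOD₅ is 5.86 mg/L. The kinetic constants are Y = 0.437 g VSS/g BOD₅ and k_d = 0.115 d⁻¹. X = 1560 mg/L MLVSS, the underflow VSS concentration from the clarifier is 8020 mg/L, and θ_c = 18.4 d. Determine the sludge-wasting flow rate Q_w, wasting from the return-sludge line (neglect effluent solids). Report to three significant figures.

Q_w ≈ 22.4 m³/d

From the SRT design equation V = Y Q (S₀−S) θ_c / [X (1 + k_d θ_c)] = 0.437 × 1170 × (1100 − 5.86) × 18.4 / [1560 × (1 + 0.115 × 18.4)] = 1.03×10^7 / 4861 = 2118 m³.
Q_w = (V·X)/(θ_c X_r) = 2118 × 1560 / (18.4 × 8020) = 22.39 m³/d.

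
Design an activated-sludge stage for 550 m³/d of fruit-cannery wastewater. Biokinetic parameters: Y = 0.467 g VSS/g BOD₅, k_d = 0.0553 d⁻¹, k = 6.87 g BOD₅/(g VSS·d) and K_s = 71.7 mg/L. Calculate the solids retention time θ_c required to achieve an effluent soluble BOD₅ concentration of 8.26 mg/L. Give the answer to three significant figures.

At the target effluent, Y k S/(K_s+S) = 0.467×6.87×8.26/79.96 = 0.3314 d⁻¹.
Then 1/θ_c = μ − k_d = 0.3314 − 0.0553 = 0.2761 d⁻¹, giving θ_c = 3.622 d.

θ_c ≈ 3.62 d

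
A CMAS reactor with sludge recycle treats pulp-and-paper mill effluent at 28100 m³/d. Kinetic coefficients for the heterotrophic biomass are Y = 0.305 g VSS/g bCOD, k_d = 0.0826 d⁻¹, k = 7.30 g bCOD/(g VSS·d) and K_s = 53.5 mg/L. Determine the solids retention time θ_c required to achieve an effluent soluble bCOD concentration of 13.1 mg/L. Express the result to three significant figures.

θ_c ≈ 2.81 d

Specific growth rate at S = 13.1 mg/L: μ = YkS/(K_s+S) = 0.305·7.30·13.1/(53.5+13.1) = 0.4379 d⁻¹.
Then 1/θ_c = μ − k_d = 0.4379 − 0.0826 = 0.3553 d⁻¹, giving θ_c = 2.814 d.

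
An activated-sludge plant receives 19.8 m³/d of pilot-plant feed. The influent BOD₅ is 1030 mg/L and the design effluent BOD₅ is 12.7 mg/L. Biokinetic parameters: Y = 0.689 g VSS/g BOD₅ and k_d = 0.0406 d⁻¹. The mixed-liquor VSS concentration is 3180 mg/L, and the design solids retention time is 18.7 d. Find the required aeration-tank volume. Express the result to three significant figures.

From the SRT design equation V = Y Q (S₀−S) θ_c / [X (1 + k_d θ_c)] = 0.689 × 19.8 × (1030 − 12.7) × 18.7 / [3180 × (1 + 0.0406 × 18.7)] = 2.6×10^5 / 5594 = 46.39 m³.

V ≈ 46.4 m³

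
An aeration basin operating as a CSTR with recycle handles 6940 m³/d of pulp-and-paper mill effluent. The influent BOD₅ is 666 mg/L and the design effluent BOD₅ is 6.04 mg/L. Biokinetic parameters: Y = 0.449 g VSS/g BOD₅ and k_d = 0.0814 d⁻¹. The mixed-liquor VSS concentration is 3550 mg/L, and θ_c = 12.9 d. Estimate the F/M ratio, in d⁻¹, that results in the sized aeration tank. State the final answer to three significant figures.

F/M ≈ 0.357 d⁻¹

Steady-state biomass mass balance: V·X·(1 + k_d·θ_c) = Y·Q·(S₀ − S)·θ_c, so V = 0.449 × 6940 × (666 − 6.04) × 12.9 / [3550 × (1 + 0.0814 × 12.9)] = 2.65×10^7 / 7278 = 3645 m³.
Food-to-microorganism ratio F/M = Q S₀ / (V X) = 6940 × 666 / (3645 × 3550) = 0.3572 d⁻¹.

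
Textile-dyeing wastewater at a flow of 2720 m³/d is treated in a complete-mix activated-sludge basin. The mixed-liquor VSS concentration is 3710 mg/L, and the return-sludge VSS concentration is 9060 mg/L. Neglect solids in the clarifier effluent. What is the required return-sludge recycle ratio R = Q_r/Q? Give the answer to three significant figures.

R = Q_r/Q = X/(X_r − X) = 3710 / (9060 − 3710) = 0.6935.

R ≈ 0.693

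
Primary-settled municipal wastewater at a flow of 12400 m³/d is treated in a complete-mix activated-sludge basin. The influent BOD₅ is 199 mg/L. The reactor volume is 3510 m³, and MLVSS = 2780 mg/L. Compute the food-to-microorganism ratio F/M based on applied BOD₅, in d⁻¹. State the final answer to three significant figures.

Food-to-microorganism ratio F/M = Q S₀ / (V X) = 12400 × 199 / (3510 × 2780) = 0.2529 d⁻¹.

F/M ≈ 0.253 d⁻¹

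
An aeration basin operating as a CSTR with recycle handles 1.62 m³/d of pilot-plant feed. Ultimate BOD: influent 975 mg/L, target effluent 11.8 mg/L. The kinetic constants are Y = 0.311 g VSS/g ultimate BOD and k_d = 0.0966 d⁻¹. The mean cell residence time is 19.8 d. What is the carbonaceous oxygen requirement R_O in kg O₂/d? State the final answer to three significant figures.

Observed yield with endogenous decay: Y_obs = Y / (1 + k_d·θ_c) = 0.311 / (1 + 0.0966 × 19.8) = 0.311 / 2.913 = 0.1068 g VSS/g ultimate BOD.
Mass of ultimate BOD removed per day: Q(S₀ − S) = 1.62 × 963.2 g/m³ = 1.560 kg/d.
Net sludge production P_X = 0.1068 × 1.560 = 0.1666 kg VSS/d.
R_O = Q·(S₀ − S) − 1.42·P_X = 1.560 − 1.42 × 0.1666 = 1.324 kg O₂/d.

R_O ≈ 1.32 kg O₂/d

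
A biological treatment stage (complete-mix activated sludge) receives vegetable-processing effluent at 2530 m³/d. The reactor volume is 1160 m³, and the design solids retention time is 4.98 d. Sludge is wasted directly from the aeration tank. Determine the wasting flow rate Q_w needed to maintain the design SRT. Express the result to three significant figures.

Wasting from the aeration tank: Q_w = V / θ_c = 1160 / 4.98 = 232.9 m³/d.

Q_w ≈ 233 m³/d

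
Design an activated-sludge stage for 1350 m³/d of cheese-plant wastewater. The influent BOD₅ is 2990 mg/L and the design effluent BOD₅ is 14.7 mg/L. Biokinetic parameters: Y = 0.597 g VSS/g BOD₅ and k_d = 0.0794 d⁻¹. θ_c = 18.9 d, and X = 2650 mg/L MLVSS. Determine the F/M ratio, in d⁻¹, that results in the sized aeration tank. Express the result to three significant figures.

F/M ≈ 0.223 d⁻¹

Steady-state biomass mass balance: V·X·(1 + k_d·θ_c) = Y·Q·(S₀ − S)·θ_c, so V = 0.597 × 1350 × (2990 − 14.7) × 18.9 / [2650 × (1 + 0.0794 × 18.9)] = 4.53×10^7 / 6627 = 6839 m³.
F/M = applied load / biomass = Q·S₀/(V·X) = 1350 × 2990 / (6839 × 2650) = 0.2227 d⁻¹.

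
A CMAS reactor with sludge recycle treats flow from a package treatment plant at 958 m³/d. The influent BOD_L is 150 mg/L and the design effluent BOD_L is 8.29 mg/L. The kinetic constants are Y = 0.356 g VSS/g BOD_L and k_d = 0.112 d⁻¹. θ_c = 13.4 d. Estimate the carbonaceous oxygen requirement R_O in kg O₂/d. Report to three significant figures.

Y_obs = Y / (1 + k_d θ_c) = 0.356 / (1 + 0.112 × 13.4) = 0.356 / 2.501 = 0.1424.
Mass of BOD_L removed per day: Q(S₀ − S) = 958 × 141.7 g/m³ = 135.8 kg/d.
P_X = Y_obs·Q·(S₀ − S) = 0.1424 × 135.8 = 19.33 kg VSS/d.
R_O = Q·(S₀ − S) − 1.42·P_X = 135.8 − 1.42 × 19.33 = 108.3 kg O₂/d.

R_O ≈ 108 kg O₂/d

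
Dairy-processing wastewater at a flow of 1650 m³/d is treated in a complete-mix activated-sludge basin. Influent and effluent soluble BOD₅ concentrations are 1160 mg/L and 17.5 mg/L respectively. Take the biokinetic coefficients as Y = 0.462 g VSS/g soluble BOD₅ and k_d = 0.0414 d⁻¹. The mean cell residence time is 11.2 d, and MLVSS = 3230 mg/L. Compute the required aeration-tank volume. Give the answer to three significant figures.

V ≈ 2060 m³

Steady-state biomass mass balance: V·X·(1 + k_d·θ_c) = Y·Q·(S₀ − S)·θ_c, so V = 0.462 × 1650 × (1160 − 17.5) × 11.2 / [3230 × (1 + 0.0414 × 11.2)] = 9.75×10^6 / 4728 = 2063 m³.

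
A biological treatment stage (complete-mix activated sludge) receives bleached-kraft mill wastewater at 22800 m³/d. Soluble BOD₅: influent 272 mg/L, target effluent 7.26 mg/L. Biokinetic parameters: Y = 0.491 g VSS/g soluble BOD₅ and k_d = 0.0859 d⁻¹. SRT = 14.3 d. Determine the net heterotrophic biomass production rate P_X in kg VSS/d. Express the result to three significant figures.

Observed yield with endogenous decay: Y_obs = Y / (1 + k_d·θ_c) = 0.491 / (1 + 0.0859 × 14.3) = 0.491 / 2.228 = 0.2203 g VSS/g soluble BOD₅.
ΔS = 272 − 7.26 = 264.7 mg/L, so the substrate removal rate is 22800 × 264.7/1000 = 6036 kg soluble BOD₅/d.
Net biomass production P_X = Y_obs × Q·(S₀ − S) = 0.2203 × 6036 = 1330 kg VSS/d.

P_X ≈ 1330 kg VSS/d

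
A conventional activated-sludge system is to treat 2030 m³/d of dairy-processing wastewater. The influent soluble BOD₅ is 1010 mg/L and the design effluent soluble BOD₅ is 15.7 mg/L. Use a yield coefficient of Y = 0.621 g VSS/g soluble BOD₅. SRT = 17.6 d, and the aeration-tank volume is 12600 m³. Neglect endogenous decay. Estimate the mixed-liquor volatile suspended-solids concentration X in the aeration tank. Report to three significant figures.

X ≈ 1750 mg/L

X = Y·Q·ΔS·θ_c / V = 0.621 × 2030 × (1010 − 15.7) × 17.6 / 12600 = 1751 mg/L.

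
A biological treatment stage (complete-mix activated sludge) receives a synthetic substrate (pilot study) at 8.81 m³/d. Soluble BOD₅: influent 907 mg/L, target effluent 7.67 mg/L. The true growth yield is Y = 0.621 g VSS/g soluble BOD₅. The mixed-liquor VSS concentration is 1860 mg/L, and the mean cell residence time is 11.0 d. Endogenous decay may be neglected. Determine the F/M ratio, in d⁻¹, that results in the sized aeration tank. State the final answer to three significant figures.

F/M ≈ 0.148 d⁻¹

With k_d = 0 the design equation reduces to V = Y Q (S₀−S) θ_c / X = 0.621 × 8.81 × (907 − 7.67) × 11.0 / 1860 = 29.10 m³.
F/M = applied load / biomass = Q·S₀/(V·X) = 8.81 × 907 / (29.10 × 1860) = 0.1476 d⁻¹.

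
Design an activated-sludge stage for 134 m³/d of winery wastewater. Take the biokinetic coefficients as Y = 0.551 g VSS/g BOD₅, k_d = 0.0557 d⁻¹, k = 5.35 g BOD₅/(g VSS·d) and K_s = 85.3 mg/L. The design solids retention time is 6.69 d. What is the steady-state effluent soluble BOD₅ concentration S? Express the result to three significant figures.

S ≈ 6.38 mg/L

From the Monod/SRT balance for a CMAS, S = K_s·(1+k_d θ_c)/[θ_c·(Y k − k_d) − 1] = 85.3 × (1 + 0.0557 × 6.69) / [6.69 × (0.551 × 5.35 − 0.0557) − 1] = 117.1 / 18.35 = 6.381 mg/L.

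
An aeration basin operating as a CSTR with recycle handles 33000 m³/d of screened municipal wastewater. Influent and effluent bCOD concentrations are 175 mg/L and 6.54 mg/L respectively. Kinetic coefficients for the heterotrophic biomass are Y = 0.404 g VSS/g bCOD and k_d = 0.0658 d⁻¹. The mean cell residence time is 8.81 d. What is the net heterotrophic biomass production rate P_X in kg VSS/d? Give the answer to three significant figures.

Y_obs = Y / (1 + k_d θ_c) = 0.404 / (1 + 0.0658 × 8.81) = 0.404 / 1.580 = 0.2557.
Q·(S₀ − S) = 33000 × (175 − 6.54) × 10⁻³ = 5559 kg/d removed.
Net biomass production P_X = Y_obs × Q·(S₀ − S) = 0.2557 × 5559 = 1422 kg VSS/d.

P_X ≈ 1420 kg VSS/d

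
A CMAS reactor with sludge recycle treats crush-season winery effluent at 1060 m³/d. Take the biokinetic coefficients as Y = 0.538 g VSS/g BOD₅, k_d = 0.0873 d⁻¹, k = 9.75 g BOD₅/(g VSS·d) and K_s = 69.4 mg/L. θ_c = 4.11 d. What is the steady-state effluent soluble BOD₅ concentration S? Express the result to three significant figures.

S ≈ 4.67 mg/L

For a completely mixed reactor with recycle the Lawrence–McCarty relation gives S = K_s·(1 + k_d·θ_c) / [θ_c·(Y·k − k_d) − 1] = 69.4 × (1 + 0.0873 × 4.11) / [4.11 × (0.538 × 9.75 − 0.0873) − 1] = 94.30 / 20.20 = 4.668 mg/L.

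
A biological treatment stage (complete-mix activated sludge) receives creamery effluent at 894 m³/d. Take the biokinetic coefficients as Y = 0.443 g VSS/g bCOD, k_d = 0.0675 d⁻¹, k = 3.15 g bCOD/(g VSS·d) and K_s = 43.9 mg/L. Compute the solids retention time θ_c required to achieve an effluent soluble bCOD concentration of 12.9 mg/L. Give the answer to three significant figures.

Specific growth rate at S = 12.9 mg/L: μ = YkS/(K_s+S) = 0.443·3.15·12.9/(43.9+12.9) = 0.3169 d⁻¹.
Then 1/θ_c = μ − k_d = 0.3169 − 0.0675 = 0.2494 d⁻¹, giving θ_c = 4.009 d.

θ_c ≈ 4.01 d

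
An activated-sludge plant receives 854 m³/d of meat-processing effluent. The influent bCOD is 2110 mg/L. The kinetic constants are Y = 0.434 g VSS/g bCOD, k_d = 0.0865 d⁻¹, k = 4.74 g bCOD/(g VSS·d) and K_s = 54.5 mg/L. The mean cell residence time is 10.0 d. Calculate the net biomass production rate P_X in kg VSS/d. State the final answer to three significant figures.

P_X ≈ 418 kg VSS/d

For a completely mixed reactor with recycle the Lawrence–McCarty relation gives S = K_s·(1 + k_d·θ_c) / [θ_c·(Y·k − k_d) − 1] = 54.5 × (1 + 0.0865 × 10.0) / [10.0 × (0.434 × 4.74 − 0.0865) − 1] = 101.6 / 18.71 = 5.434 mg/L.
The observed yield is Y_obs = Y/(1 + k_d·θ_c) = 0.434 / (1 + 0.0865 × 10.0) = 0.434 / 1.865 = 0.2327 g VSS per g bCOD removed.
Q·(S₀ − S) = 854 × (2110 − 5.43) × 10⁻³ = 1797 kg/d removed.
Net biomass production P_X = Y_obs × Q·(S₀ − S) = 0.2327 × 1797 = 418.2 kg VSS/d.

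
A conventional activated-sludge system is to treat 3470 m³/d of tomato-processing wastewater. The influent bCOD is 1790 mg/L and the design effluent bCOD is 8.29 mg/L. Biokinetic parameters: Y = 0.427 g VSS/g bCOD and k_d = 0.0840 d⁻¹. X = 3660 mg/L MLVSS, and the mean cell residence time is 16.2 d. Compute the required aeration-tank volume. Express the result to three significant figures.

Steady-state biomass mass balance: V·X·(1 + k_d·θ_c) = Y·Q·(S₀ − S)·θ_c, so V = 0.427 × 3470 × (1790 − 8.29) × 16.2 / [3660 × (1 + 0.0840 × 16.2)] = 4.28×10^7 / 8641 = 4950 m³.

V ≈ 4950 m³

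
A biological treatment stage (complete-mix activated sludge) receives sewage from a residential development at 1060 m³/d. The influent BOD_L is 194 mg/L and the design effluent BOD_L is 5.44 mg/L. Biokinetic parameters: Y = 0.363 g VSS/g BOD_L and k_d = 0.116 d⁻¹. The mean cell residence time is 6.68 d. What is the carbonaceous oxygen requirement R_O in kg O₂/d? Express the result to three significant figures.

R_O ≈ 142 kg O₂/d

Correct the yield for decay: Y_obs = Y/(1 + k_d θ_c) = 0.363 / (1 + 0.116 × 6.68) = 0.363 / 1.775 = 0.2045.
Mass of BOD_L removed per day: Q(S₀ − S) = 1060 × 188.6 g/m³ = 199.9 kg/d.
Net sludge production P_X = 0.2045 × 199.9 = 40.88 kg VSS/d.
R_O = Q·ΔS − 1.42 P_X = 199.9 − 58.05 = 141.8 kg O₂/d.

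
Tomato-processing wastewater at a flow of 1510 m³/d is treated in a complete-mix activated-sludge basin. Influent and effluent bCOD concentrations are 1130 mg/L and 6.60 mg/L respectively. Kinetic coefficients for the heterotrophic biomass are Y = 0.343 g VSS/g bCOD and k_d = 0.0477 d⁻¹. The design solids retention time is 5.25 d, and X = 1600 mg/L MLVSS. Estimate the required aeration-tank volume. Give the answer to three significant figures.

Steady-state biomass mass balance: V·X·(1 + k_d·θ_c) = Y·Q·(S₀ − S)·θ_c, so V = 0.343 × 1510 × (1130 − 6.60) × 5.25 / [1600 × (1 + 0.0477 × 5.25)] = 3.05×10^6 / 2001 = 1527 m³.

V ≈ 1530 m³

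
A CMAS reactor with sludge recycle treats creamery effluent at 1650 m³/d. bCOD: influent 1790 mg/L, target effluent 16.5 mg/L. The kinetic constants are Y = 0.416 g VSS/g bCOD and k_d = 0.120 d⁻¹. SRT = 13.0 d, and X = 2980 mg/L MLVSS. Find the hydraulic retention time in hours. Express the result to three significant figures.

Rearranging the biomass balance for a CMAS with decay, V = Y·Q·ΔS·θ_c / [X·(1+k_d θ_c)] = 0.416 × 1650 × (1790 − 16.5) × 13.0 / [2980 × (1 + 0.120 × 13.0)] = 1.58×10^7 / 7629 = 2074 m³.
τ = V/Q = 2074/1650 = 1.257 d, or 30.17 h.

τ ≈ 30.2 h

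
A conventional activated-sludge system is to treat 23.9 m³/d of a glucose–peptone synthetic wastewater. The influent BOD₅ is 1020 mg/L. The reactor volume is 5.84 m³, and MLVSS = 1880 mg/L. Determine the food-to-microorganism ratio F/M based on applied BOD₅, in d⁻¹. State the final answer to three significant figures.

Food-to-microorganism ratio F/M = Q S₀ / (V X) = 23.9 × 1020 / (5.840 × 1880) = 2.220 d⁻¹.

F/M ≈ 2.22 d⁻¹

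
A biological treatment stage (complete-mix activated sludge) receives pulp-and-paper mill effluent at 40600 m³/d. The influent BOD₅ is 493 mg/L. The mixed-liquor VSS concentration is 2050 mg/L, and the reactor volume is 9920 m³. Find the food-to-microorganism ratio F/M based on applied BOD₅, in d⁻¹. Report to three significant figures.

Food-to-microorganism ratio F/M = Q S₀ / (V X) = 40600 × 493 / (9920 × 2050) = 0.9843 d⁻¹.

F/M ≈ 0.984 d⁻¹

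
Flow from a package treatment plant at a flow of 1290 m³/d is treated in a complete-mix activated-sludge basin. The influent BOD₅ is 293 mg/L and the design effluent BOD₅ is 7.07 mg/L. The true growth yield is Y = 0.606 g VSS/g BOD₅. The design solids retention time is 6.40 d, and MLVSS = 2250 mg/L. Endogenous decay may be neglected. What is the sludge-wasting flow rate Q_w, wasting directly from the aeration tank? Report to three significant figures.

Q_w ≈ 99.3 m³/d

V·X = Y·Q·ΔS·θ_c gives V = 0.606 × 1290 × (293 − 7.07) × 6.40 / 2250 = 635.8 m³.
Wasting from the aeration tank: Q_w = V / θ_c = 635.8 / 6.40 = 99.34 m³/d.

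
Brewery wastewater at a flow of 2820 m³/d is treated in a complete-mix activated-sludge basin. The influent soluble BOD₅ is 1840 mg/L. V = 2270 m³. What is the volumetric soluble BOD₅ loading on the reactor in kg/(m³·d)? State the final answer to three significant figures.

L_v = Q S₀ / V = 2820 × 1840 × 10⁻³ / 2270 = 2.286 kg/(m³·d).

L_v ≈ 2.29 kg soluble BOD₅/(m³·d)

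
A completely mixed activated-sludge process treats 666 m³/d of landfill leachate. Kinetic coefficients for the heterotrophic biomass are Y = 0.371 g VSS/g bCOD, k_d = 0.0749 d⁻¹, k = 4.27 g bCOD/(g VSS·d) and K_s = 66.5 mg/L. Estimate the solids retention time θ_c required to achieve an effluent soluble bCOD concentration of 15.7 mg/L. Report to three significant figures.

θ_c ≈ 4.39 d

Specific growth rate at S = 15.7 mg/L: μ = YkS/(K_s+S) = 0.371·4.27·15.7/(66.5+15.7) = 0.3026 d⁻¹.
1/θ_c = 0.3026 − 0.0749 = 0.2277 d⁻¹, so θ_c = 4.392 d.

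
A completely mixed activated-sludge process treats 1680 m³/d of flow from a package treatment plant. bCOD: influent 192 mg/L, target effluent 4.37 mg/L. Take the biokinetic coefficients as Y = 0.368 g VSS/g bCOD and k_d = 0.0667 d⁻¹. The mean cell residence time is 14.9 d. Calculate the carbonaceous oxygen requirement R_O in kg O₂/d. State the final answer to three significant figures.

Observed yield with endogenous decay: Y_obs = Y / (1 + k_d·θ_c) = 0.368 / (1 + 0.0667 × 14.9) = 0.368 / 1.994 = 0.1846 g VSS/g bCOD.
Q·(S₀ − S) = 1680 × (192 − 4.37) × 10⁻³ = 315.2 kg/d removed.
Biomass synthesised: P_X = Y_obs × 315.2 = 58.18 kg VSS/d.
R_O = Q·(S₀ − S) − 1.42·P_X = 315.2 − 1.42 × 58.18 = 232.6 kg O₂/d.

R_O ≈ 233 kg O₂/d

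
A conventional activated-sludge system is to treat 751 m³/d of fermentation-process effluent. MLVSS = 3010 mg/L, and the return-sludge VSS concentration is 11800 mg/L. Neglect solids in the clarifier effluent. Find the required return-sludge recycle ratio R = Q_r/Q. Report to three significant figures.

Solids balance on the clarifier gives (1+R)X = R·X_r, so R = X/(X_r − X) = 3010 / (11800 − 3010) = 0.3424.

R ≈ 0.342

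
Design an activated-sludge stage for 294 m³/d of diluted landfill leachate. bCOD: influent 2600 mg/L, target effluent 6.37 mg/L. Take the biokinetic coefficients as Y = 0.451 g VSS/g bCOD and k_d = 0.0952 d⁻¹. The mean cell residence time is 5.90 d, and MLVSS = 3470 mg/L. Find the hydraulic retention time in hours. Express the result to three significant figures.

Steady-state biomass mass balance: V·X·(1 + k_d·θ_c) = Y·Q·(S₀ − S)·θ_c, so V = 0.451 × 294 × (2600 − 6.37) × 5.90 / [3470 × (1 + 0.0952 × 5.90)] = 2.03×10^6 / 5419 = 374.4 m³.
HRT = V/Q = 374.4 m³ / 294 m³·d⁻¹ = 1.274 d × 24 = 30.57 h.

τ ≈ 30.6 h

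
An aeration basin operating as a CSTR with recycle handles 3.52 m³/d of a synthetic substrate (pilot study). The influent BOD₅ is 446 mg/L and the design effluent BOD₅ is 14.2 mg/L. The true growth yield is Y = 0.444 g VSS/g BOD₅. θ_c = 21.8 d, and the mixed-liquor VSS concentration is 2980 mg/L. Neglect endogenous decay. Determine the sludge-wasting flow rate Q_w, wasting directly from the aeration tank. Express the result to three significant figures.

V·X = Y·Q·ΔS·θ_c gives V = 0.444 × 3.52 × (446 − 14.2) × 21.8 / 2980 = 4.937 m³.
Wasting from the aeration tank: Q_w = V / θ_c = 4.937 / 21.8 = 0.2265 m³/d.

Q_w ≈ 0.226 m³/d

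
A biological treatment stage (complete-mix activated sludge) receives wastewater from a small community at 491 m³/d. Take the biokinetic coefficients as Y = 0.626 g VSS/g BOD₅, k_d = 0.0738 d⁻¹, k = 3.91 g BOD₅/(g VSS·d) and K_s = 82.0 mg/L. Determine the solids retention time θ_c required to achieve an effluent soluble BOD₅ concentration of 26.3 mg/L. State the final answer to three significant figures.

At the target effluent, Y k S/(K_s+S) = 0.626×3.91×26.3/108.3 = 0.5944 d⁻¹.
θ_c = 1/(μ − k_d) = 1/(0.5944 − 0.0738) = 1/0.5206 = 1.921 d.

θ_c ≈ 1.92 d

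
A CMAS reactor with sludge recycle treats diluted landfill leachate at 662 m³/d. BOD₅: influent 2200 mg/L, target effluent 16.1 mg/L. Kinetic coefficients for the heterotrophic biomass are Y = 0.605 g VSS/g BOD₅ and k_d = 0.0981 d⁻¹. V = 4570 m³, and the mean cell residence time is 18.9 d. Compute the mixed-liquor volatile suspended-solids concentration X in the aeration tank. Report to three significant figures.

From V·X·(1 + k_d·θ_c) = Y·Q·(S₀ − S)·θ_c: X = 0.605 × 662 × (2200 − 16.1) × 18.9 / [4570 × (1 + 0.0981 × 18.9)] = 1267 mg/L.

X ≈ 1270 mg/L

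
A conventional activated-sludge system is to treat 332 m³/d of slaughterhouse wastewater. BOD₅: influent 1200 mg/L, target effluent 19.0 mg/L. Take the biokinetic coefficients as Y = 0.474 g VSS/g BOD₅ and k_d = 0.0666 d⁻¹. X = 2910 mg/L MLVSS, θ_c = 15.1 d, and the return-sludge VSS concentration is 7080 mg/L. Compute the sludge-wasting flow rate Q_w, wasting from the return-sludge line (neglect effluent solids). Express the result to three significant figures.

From the SRT design equation V = Y Q (S₀−S) θ_c / [X (1 + k_d θ_c)] = 0.474 × 332 × (1200 − 19.0) × 15.1 / [2910 × (1 + 0.0666 × 15.1)] = 2.81×10^6 / 5836 = 480.8 m³.
θ_c = V·X/(Q_w·X_r) when wasting from the recycle, so Q_w = V·X/(θ_c·X_r) = 480.8 × 2910 / (15.1 × 7080) = 13.09 m³/d.

Q_w ≈ 13.1 m³/d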